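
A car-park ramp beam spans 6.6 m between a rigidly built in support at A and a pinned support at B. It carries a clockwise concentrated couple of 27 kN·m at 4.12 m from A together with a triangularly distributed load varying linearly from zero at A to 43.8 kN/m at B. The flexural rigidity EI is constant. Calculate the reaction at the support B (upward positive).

Release the roller at B. Primary structure: cantilever fixed at A.
Free-end deflection of the primary structure under the applied loading (downward +):
  clockwise couple 27 at a = 4.12: M₀a(2L − a)/(2EI) = 505/EI
  triangular load, peak 43.8 at the free end: 11w₀L⁴/(120EI) = 7618/EI
  δ_0 = 8123/EI
Flexibility coefficient — unit upward force at B: δ_{BB} = L³/(3EI) = 95.83/EI.
Compatibility at B: δ_0 − R_B·δ_{BB} = 0, so R_B = 8123/95.83 = 84.77 kN.

R_B = 84.77 kN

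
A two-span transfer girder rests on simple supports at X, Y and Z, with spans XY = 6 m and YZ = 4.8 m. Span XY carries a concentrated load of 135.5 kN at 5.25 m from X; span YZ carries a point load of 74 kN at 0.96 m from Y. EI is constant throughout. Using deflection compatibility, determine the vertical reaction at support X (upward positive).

Release continuity at Y by inserting a hinge; the redundant is the internal moment M_Y. The primary structure is two simply-supported spans XY and YZ.
Rotations at Y on the released spans (each span's end-slope, ×1/EI):
  span XY: point load 135.5 at a = 5.25: Pab(L + a)/(6LEI) = 166.7/EI
  span YZ: point load 74 at a = 0.96: Pab(L + b)/(6LEI) = 81.84/EI
  relative rotation θ_0 = (166.7 + 81.84)/EI = 248.6/EI
A unit hogging moment at Y produces rotation L₁/(3EI) + L₂/(3EI) = 3.6/EI.
Compatibility: M_Y·(L₁+L₂)/(3EI) = θ_0, giving M_Y = 69.05 kN·m (hogging).
Span XY, ΣM about X with M_Y applied at Y: R_Y^{XY}·6 = 711.4 + 69.05, so R_Y^{XY} = 130.1 kN and R_X = 135.5 − 130.1 = 5.43 kN.

R_X = 5.43 kN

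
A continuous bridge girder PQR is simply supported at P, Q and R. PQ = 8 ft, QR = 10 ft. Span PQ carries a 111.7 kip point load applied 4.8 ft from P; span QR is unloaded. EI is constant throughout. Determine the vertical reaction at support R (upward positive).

Take M_Q as the redundant. Released structure: two simple spans PQ and QR with a hinge at Q.
Discontinuity in slope at Q on the released structure — sum the simple-span end rotations:
  span PQ: point load 111.7 at a = 4.8: Pab(L + a)/(6LEI) = 457.5/EI
  relative rotation θ_0 = (457.5 + 0)/EI = 457.5/EI
A unit hogging moment at Q produces rotation L₁/(3EI) + L₂/(3EI) = 6/EI.
Slope continuity at Q: θ_0 = M_Q·6/EI, so M_Q = 457.5/6 = 76.25 kip·ft (hogging).
Span QR, ΣM about R: R_Q^{QR}·10 = 0 + 76.25, so R_Q^{QR} = 7.625 kip and R_R = 0 − 7.625 = -7.625 kip.

R_R = -7.625 kip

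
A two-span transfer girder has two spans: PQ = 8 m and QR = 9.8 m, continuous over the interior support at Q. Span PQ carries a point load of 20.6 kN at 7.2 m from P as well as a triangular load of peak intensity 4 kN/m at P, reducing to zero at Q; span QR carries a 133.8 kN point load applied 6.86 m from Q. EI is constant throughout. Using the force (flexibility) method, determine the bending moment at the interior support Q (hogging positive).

M_Q = 111.6 kN·m

Release continuity at Q by inserting a hinge; the redundant is the internal moment M_Q. The primary structure is two simply-supported spans PQ and QR.
End slopes at the hinge Q, treating each span as simply supported:
  span PQ: point load 20.6 at a = 7.2: Pab(L + a)/(6LEI) = 37.57/EI
  span PQ: triangular load, peak 4: 7w₀L³/(360EI) = 39.82/EI
  span QR: point load 133.8 at a = 6.86: Pab(L + b)/(6LEI) = 584.7/EI
  relative rotation θ_0 = (77.4 + 584.7)/EI = 662.1/EI
A unit hogging moment at Q produces rotation L₁/(3EI) + L₂/(3EI) = 5.933/EI.
Compatibility: M_Q·(L₁+L₂)/(3EI) = θ_0, giving M_Q = 111.6 kN·m (hogging).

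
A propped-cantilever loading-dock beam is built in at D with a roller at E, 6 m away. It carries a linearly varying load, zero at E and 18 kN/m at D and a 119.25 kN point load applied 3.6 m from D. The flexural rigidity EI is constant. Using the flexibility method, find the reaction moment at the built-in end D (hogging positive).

M_D = 163.4 kN·m

Release the roller at E. Primary structure: cantilever fixed at D.
Deflection at E on the released cantilever, summing each load's contribution:
  triangular load, peak 18 at the fixed end: w₀L⁴/(30EI) = 777.6/EI
  point load 119.25 at a = 3.6: Pa²(3L − a)/(6EI) = 3709/EI
  δ_0 = 4487/EI
Flexibility coefficient — unit upward force at E: δ_{EE} = L³/(3EI) = 72/EI.
Compatibility at E: δ_0 − R_E·δ_{EE} = 0, so R_E = 4487/72 = 62.32 kN.
Moment equilibrium about D: M_D = Σ(load moments about D) − R_E·L = 537.3 − 62.32×6 = 163.4 kN·m.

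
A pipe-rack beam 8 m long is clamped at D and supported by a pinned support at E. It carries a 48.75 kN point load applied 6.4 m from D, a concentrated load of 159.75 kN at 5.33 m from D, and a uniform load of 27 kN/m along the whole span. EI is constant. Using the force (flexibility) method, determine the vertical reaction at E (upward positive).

R_E = 198.1 kN

Take the reaction at E as the redundant and release it; the primary structure is a cantilever fixed at D.
Downward deflection at the released point E due to the loads:
  point load 48.75 at a = 6.4: Pa²(3L − a)/(6EI) = 5857/EI
  point load 159.75 at a = 5.33: Pa²(3L − a)/(6EI) = 14122/EI
  UDL 27: wL⁴/(8EI) = 13824/EI
  δ_0 = 33803/EI
Tip deflection under a unit load at E: L³/(3EI) = 170.7/EI.
The prop prevents deflection at E: R_E = δ_0/δ_{EE} = 33803/170.7 = 198.1 kN.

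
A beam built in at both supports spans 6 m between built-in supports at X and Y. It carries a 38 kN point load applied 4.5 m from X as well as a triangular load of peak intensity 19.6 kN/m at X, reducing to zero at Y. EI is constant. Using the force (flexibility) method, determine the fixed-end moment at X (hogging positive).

Release both end moments; the primary structure is a simply-supported span XY with redundants M_X and M_Y.
End rotations of the released simple span under the applied load (×1/EI):
  at X: point load 38 at a = 4.5: Pab(L + b)/(6LEI) = 53.44/EI
  at Y: point load 38 at a = 4.5: Pab(L + a)/(6LEI) = 74.81/EI
  at X: triangular load, peak 19.6: w₀L³/(45EI) = 94.08/EI
  at Y: triangular load, peak 19.6: 7w₀L³/(360EI) = 82.32/EI
  θ_X0 = 147.5/EI,  θ_Y0 = 157.1/EI
Flexibility coefficients: a unit moment at one end gives L/(3EI) there and L/(6EI) at the far end, so f₁₁ = f₂₂ = 2/EI and f₁₂ = f₂₁ = 1/EI.
Compatibility — zero rotation at each built-in end:
  2 M_X + 1 M_Y = 147.5
  1 M_X + 2 M_Y = 157.1
Solving the pair gives M_X = 45.97 kN·m and M_Y = 55.58 kN·m (hogging).

M_X = 45.97 kN·m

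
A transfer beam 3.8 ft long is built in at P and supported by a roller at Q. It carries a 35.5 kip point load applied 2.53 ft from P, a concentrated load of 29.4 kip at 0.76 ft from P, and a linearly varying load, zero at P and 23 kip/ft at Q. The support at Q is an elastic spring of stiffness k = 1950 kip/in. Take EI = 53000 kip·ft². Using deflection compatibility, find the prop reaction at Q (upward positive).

Take the reaction at Q as the redundant and release it; the primary structure is a cantilever fixed at P.
Primary-structure tip deflection at Q by superposition:
  point load 35.5 at a = 2.53: Pa²(3L − a)/(6EI) = 335.9/EI
  point load 29.4 at a = 0.76: Pa²(3L − a)/(6EI) = 30.11/EI
  triangular load, peak 23 at the free end: 11w₀L⁴/(120EI) = 439.6/EI
  δ_0 = 805.7/EI
Flexibility coefficient — unit upward force at Q: δ_{QQ} = L³/(3EI) = 18.29/EI.
With EI = 53000 kip·ft²: δ_0 = 0.015201 ft and δ_{QQ} = 0.000345 ft/kip.
Compatibility — the spring shortens by R_Q/k under the reaction it provides: δ_0 − R_Q·δ_{QQ} = R_Q/k. With 1/k = 1/(1950×12) ft/kip = 0.000043 ft/kip, R_Q = δ_0 / (δ_{QQ} + 1/k) = 0.015201 / (0.000345 + 0.000043) = 39.19 kip.

R_Q = 39.19 kip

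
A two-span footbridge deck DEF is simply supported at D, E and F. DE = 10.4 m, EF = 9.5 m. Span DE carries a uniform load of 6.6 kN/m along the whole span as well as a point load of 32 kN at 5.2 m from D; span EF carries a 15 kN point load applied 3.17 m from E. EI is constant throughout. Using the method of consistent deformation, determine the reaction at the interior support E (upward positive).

Release continuity at E by inserting a hinge; the redundant is the internal moment M_E. The primary structure is two simply-supported spans DE and EF.
Discontinuity in slope at E on the released structure — sum the simple-span end rotations:
  span DE: UDL 6.6: wL³/(24EI) = 309.3/EI
  span DE: point load 32 at a = 5.2: Pab(L + a)/(6LEI) = 216.3/EI
  span EF: point load 15 at a = 3.17: Pab(L + b)/(6LEI) = 83.59/EI
  relative rotation θ_0 = (525.7 + 83.59)/EI = 609.2/EI
A unit hogging moment at E produces rotation L₁/(3EI) + L₂/(3EI) = 6.633/EI.
Compatibility: M_E·(L₁+L₂)/(3EI) = θ_0, giving M_E = 91.85 kN·m (hogging).
Span DE, ΣM about D with M_E applied at E: R_E^{DE}·10.4 = 523.3 + 91.85, so R_E^{DE} = 59.15 kN and R_D = 100.6 − 59.15 = 41.49 kN.
Span EF, ΣM about F: R_E^{EF}·9.5 = 94.95 + 91.85, so R_E^{EF} = 19.66 kN and R_F = 15 − 19.66 = -4.663 kN.
R_E = 59.15 + 19.66 = 78.81 kN.

R_E = 78.81 kN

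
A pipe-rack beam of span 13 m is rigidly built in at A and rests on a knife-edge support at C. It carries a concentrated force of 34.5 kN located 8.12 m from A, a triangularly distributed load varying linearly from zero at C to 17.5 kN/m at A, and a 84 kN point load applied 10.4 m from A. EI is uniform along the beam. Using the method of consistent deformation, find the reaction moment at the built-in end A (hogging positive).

M_A = 374.3 kN·m

Remove the prop at C; the released (primary) structure is a cantilever built in at A.
Deflection at C on the released cantilever, summing each load's contribution:
  point load 34.5 at a = 8.12: Pa²(3L − a)/(6EI) = 11707/EI
  triangular load, peak 17.5 at the fixed end: w₀L⁴/(30EI) = 16661/EI
  point load 84 at a = 10.4: Pa²(3L − a)/(6EI) = 43307/EI
  δ_0 = 71675/EI
Tip deflection under a unit load at C: L³/(3EI) = 732.3/EI.
The prop prevents deflection at C: R_C = δ_0/δ_{CC} = 71675/732.3 = 97.87 kN.
Moment equilibrium about A: M_A = Σ(load moments about A) − R_C·L = 1647 − 97.87×13 = 374.3 kN·m.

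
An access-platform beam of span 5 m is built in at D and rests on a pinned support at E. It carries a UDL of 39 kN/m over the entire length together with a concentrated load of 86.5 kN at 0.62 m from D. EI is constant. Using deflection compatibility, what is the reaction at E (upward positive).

Remove the prop at E; the released (primary) structure is a cantilever built in at D.
Free-end deflection of the primary structure under the applied loading (downward +):
  UDL 39: wL⁴/(8EI) = 3047/EI
  point load 86.5 at a = 0.62: Pa²(3L − a)/(6EI) = 79.69/EI
  δ_0 = 3127/EI
Flexibility coefficient — unit upward force at E: δ_{EE} = L³/(3EI) = 41.67/EI.
Compatibility at E: δ_0 − R_E·δ_{EE} = 0, so R_E = 3127/41.67 = 75.04 kN.

R_E = 75.04 kN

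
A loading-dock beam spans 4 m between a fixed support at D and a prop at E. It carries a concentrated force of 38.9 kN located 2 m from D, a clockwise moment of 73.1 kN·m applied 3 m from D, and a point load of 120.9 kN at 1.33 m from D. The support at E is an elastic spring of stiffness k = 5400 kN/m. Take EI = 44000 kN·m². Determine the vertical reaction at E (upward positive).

R_E = 40.29 kN

Choose R_E as the redundant. The primary structure is the cantilever fixed at D.
Primary-structure tip deflection at E by superposition:
  point load 38.9 at a = 2: Pa²(3L − a)/(6EI) = 259.3/EI
  clockwise couple 73.1 at a = 3: M₀a(2L − a)/(2EI) = 548.2/EI
  point load 120.9 at a = 1.33: Pa²(3L − a)/(6EI) = 380.3/EI
  δ_0 = 1188/EI
Tip deflection under a unit load at E: L³/(3EI) = 21.33/EI.
With EI = 44000 kN·m²: δ_0 = 0.026998 m and δ_{EE} = 0.000485 m/kN.
Compatibility — the spring shortens by R_E/k under the reaction it provides: δ_0 − R_E·δ_{EE} = R_E/k. With 1/k = 0.000185 m/kN, R_E = δ_0 / (δ_{EE} + 1/k) = 0.026998 / (0.000485 + 0.000185) = 40.29 kN.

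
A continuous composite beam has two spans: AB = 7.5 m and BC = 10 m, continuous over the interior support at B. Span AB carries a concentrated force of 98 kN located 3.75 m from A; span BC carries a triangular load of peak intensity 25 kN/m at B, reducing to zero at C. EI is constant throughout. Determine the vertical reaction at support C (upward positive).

Insert a hinge at B; M_B is the redundant, and each span becomes simply supported.
Discontinuity in slope at B on the released structure — sum the simple-span end rotations:
  span AB: point load 98 at a = 3.75: Pab(L + a)/(6LEI) = 344.5/EI
  span BC: triangular load, peak 25: w₀L³/(45EI) = 555.6/EI
  relative rotation θ_0 = (344.5 + 555.6)/EI = 900.1/EI
A unit hogging moment at B produces rotation L₁/(3EI) + L₂/(3EI) = 5.833/EI.
Slope continuity at B: θ_0 = M_B·5.833/EI, so M_B = 900.1/5.833 = 154.3 kN·m (hogging).
Span BC, ΣM about C: R_B^{BC}·10 = 833.3 + 154.3, so R_B^{BC} = 98.76 kN and R_C = 125 − 98.76 = 26.24 kN.

R_C = 26.24 kN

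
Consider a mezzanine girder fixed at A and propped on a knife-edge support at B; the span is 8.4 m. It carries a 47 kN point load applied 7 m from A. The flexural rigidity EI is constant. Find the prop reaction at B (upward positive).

Choose R_B as the redundant. The primary structure is the cantilever fixed at A.
Downward deflection at the released point B due to the loads:
  point load 47 at a = 7: Pa²(3L − a)/(6EI) = 6986/EI
Flexibility coefficient — unit upward force at B: δ_{BB} = L³/(3EI) = 197.6/EI.
Compatibility at B: δ_0 − R_B·δ_{BB} = 0, so R_B = 6986/197.6 = 35.36 kN.

R_B = 35.36 kN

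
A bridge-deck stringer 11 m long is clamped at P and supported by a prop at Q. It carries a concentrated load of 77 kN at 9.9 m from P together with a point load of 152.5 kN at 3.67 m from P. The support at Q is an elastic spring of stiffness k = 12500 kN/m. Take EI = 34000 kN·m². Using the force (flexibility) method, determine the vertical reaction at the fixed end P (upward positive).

R_P = 141.9 kN

Remove the prop at Q; the released (primary) structure is a cantilever built in at P.
Downward deflection at the released point Q due to the loads:
  point load 77 at a = 9.9: Pa²(3L − a)/(6EI) = 29055/EI
  point load 152.5 at a = 3.67: Pa²(3L − a)/(6EI) = 10041/EI
  δ_0 = 39096/EI
Flexibility coefficient — unit upward force at Q: δ_{QQ} = L³/(3EI) = 443.7/EI.
With EI = 34000 kN·m²: δ_0 = 1.1499 m and δ_{QQ} = 0.013049 m/kN.
Compatibility — the spring shortens by R_Q/k under the reaction it provides: δ_0 − R_Q·δ_{QQ} = R_Q/k. With 1/k = 0.00008 m/kN, R_Q = δ_0 / (δ_{QQ} + 1/k) = 1.1499 / (0.013049 + 0.00008) = 87.58 kN.
Vertical equilibrium: R_P = ΣP − R_Q = 229.5 − 87.58 = 141.9 kN.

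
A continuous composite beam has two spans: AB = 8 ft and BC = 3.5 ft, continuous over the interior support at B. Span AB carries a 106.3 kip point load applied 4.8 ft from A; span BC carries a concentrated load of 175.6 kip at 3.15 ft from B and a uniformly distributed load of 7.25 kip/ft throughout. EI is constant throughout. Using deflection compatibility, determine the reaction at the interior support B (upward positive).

Take M_B as the redundant. Released structure: two simple spans AB and BC with a hinge at B.
Rotations at B on the released spans (each span's end-slope, ×1/EI):
  span AB: point load 106.3 at a = 4.8: Pab(L + a)/(6LEI) = 435.4/EI
  span BC: point load 175.6 at a = 3.15: Pab(L + b)/(6LEI) = 35.49/EI
  span BC: UDL 7.25: wL³/(24EI) = 12.95/EI
  relative rotation θ_0 = (435.4 + 48.44)/EI = 483.8/EI
A unit hogging moment at B produces rotation L₁/(3EI) + L₂/(3EI) = 3.833/EI.
Slope continuity at B: θ_0 = M_B·3.833/EI, so M_B = 483.8/3.833 = 126.2 kip·ft (hogging).
Span AB, ΣM about A with M_B applied at B: R_B^{AB}·8 = 510.2 + 126.2, so R_B^{AB} = 79.56 kip and R_A = 106.3 − 79.56 = 26.74 kip.
Span BC, ΣM about C: R_B^{BC}·3.5 = 105.9 + 126.2, so R_B^{BC} = 66.31 kip and R_C = 201 − 66.31 = 134.7 kip.
R_B = 79.56 + 66.31 = 145.9 kip.

R_B = 145.9 kip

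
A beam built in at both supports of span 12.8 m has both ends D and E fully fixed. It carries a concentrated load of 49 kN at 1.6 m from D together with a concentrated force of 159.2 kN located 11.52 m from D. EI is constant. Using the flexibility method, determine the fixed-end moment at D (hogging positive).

M_D = 78.36 kN·m

Take the two fixed-end moments M_D, M_E as redundants; the released structure is the simple span DE.
Simple-span end rotations at D and E under the given loads:
  at D: point load 49 at a = 1.6: Pab(L + b)/(6LEI) = 274.4/EI
  at E: point load 49 at a = 1.6: Pab(L + a)/(6LEI) = 164.6/EI
  at D: point load 159.2 at a = 11.52: Pab(L + b)/(6LEI) = 430.4/EI
  at E: point load 159.2 at a = 11.52: Pab(L + a)/(6LEI) = 743.4/EI
  θ_D0 = 704.8/EI,  θ_E0 = 908/EI
Flexibility coefficients: a unit moment at one end gives L/(3EI) there and L/(6EI) at the far end, so f₁₁ = f₂₂ = 4.267/EI and f₁₂ = f₂₁ = 2.133/EI.
Compatibility — zero rotation at each built-in end:
  4.267 M_D + 2.133 M_E = 704.8
  2.133 M_D + 4.267 M_E = 908
Solving the pair gives M_D = 78.36 kN·m and M_E = 173.6 kN·m (hogging).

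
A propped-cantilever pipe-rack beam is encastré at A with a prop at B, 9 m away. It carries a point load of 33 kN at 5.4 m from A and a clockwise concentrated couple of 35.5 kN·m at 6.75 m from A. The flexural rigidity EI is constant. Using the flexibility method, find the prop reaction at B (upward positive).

Remove the prop at B; the released (primary) structure is a cantilever built in at A.
Deflection at B on the released cantilever, summing each load's contribution:
  point load 33 at a = 5.4: Pa²(3L − a)/(6EI) = 3464/EI
  clockwise couple 35.5 at a = 6.75: M₀a(2L − a)/(2EI) = 1348/EI
  δ_0 = 4812/EI
Flexibility coefficient — unit upward force at B: δ_{BB} = L³/(3EI) = 243/EI.
Compatibility at B: δ_0 − R_B·δ_{BB} = 0, so R_B = 4812/243 = 19.8 kN.

R_B = 19.8 kN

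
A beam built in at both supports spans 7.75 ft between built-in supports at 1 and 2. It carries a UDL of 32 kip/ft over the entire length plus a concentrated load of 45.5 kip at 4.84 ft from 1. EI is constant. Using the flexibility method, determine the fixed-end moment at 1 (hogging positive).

Take the two fixed-end moments M_1, M_2 as redundants; the released structure is the simple span 12.
On the primary (simply-supported) span, the end slopes from the loading are:
  at 1: UDL 32: wL³/(24EI) = 620.6/EI
  at 2: UDL 32: wL³/(24EI) = 620.6/EI
  at 1: point load 45.5 at a = 4.84: Pab(L + b)/(6LEI) = 146.9/EI
  at 2: point load 45.5 at a = 4.84: Pab(L + a)/(6LEI) = 173.5/EI
  θ_10 = 767.6/EI,  θ_20 = 794.2/EI
Flexibility coefficients: a unit moment at one end gives L/(3EI) there and L/(6EI) at the far end, so f₁₁ = f₂₂ = 2.583/EI and f₁₂ = f₂₁ = 1.292/EI.
Compatibility — zero rotation at each built-in end:
  2.583 M_1 + 1.292 M_2 = 767.6
  1.292 M_1 + 2.583 M_2 = 794.2
Solving the pair gives M_1 = 191.2 kip·ft and M_2 = 211.8 kip·ft (hogging).

M_1 = 191.2 kip·ft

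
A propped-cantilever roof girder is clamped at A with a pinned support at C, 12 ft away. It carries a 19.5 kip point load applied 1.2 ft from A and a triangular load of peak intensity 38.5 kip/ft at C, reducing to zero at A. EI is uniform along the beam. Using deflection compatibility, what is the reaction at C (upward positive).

R_C = 127.3 kip

Take the reaction at C as the redundant and release it; the primary structure is a cantilever fixed at A.
Deflection at C on the released cantilever, summing each load's contribution:
  point load 19.5 at a = 1.2: Pa²(3L − a)/(6EI) = 162.9/EI
  triangular load, peak 38.5 at the free end: 11w₀L⁴/(120EI) = 73181/EI
  δ_0 = 73344/EI
Flexibility coefficient — unit upward force at C: δ_{CC} = L³/(3EI) = 576/EI.
Compatibility at C: δ_0 − R_C·δ_{CC} = 0, so R_C = 73344/576 = 127.3 kip.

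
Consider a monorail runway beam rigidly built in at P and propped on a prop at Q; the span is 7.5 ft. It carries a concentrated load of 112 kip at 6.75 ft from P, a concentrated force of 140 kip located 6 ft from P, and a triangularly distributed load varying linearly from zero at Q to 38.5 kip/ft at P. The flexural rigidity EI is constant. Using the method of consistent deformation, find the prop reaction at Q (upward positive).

R_Q = 222.7 kip

Release the roller at Q. Primary structure: cantilever fixed at P.
Primary-structure tip deflection at Q by superposition:
  point load 112 at a = 6.75: Pa²(3L − a)/(6EI) = 13395/EI
  point load 140 at a = 6: Pa²(3L − a)/(6EI) = 13860/EI
  triangular load, peak 38.5 at the fixed end: w₀L⁴/(30EI) = 4061/EI
  δ_0 = 31316/EI
Flexibility coefficient — unit upward force at Q: δ_{QQ} = L³/(3EI) = 140.6/EI.
Compatibility at Q: δ_0 − R_Q·δ_{QQ} = 0, so R_Q = 31316/140.6 = 222.7 kip.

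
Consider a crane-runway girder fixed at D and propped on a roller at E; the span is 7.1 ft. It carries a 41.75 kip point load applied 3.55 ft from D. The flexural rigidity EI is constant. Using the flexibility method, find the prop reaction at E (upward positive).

Take the reaction at E as the redundant and release it; the primary structure is a cantilever fixed at D.
Downward deflection at the released point E due to the loads:
  point load 41.75 at a = 3.55: Pa²(3L − a)/(6EI) = 1557/EI
Tip deflection under a unit load at E: L³/(3EI) = 119.3/EI.
Compatibility at E: δ_0 − R_E·δ_{EE} = 0, so R_E = 1557/119.3 = 13.05 kip.

R_E = 13.05 kip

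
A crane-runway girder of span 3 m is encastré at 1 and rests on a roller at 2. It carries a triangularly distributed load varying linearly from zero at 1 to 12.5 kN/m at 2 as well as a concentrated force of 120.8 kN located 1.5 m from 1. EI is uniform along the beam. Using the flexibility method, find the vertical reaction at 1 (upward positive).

R_1 = 91.49 kN

Take the reaction at 2 as the redundant and release it; the primary structure is a cantilever fixed at 1.
Downward deflection at the released point 2 due to the loads:
  triangular load, peak 12.5 at the free end: 11w₀L⁴/(120EI) = 92.81/EI
  point load 120.8 at a = 1.5: Pa²(3L − a)/(6EI) = 339.8/EI
  δ_0 = 432.6/EI
Tip deflection under a unit load at 2: L³/(3EI) = 9/EI.
The prop prevents deflection at 2: R_2 = δ_0/δ_{22} = 432.6/9 = 48.06 kN.
Vertical equilibrium: R_1 = ΣP − R_2 = 139.6 − 48.06 = 91.49 kN.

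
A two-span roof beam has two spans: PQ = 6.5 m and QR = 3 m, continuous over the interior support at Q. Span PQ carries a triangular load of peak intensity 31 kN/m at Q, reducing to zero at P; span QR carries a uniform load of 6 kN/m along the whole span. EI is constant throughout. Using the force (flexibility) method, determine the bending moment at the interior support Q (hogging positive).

M_Q = 61.87 kN·m

Insert a hinge at Q; M_Q is the redundant, and each span becomes simply supported.
End slopes at the hinge Q, treating each span as simply supported:
  span PQ: triangular load, peak 31: w₀L³/(45EI) = 189.2/EI
  span QR: UDL 6: wL³/(24EI) = 6.75/EI
  relative rotation θ_0 = (189.2 + 6.75)/EI = 195.9/EI
A unit hogging moment at Q produces rotation L₁/(3EI) + L₂/(3EI) = 3.167/EI.
Compatibility: M_Q·(L₁+L₂)/(3EI) = θ_0, giving M_Q = 61.87 kN·m (hogging).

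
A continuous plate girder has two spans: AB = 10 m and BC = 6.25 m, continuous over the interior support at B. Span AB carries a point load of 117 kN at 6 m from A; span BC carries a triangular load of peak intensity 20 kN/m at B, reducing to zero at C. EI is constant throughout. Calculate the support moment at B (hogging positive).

Take M_B as the redundant. Released structure: two simple spans AB and BC with a hinge at B.
End slopes at the hinge B, treating each span as simply supported:
  span AB: point load 117 at a = 6: Pab(L + a)/(6LEI) = 748.8/EI
  span BC: triangular load, peak 20: w₀L³/(45EI) = 108.5/EI
  relative rotation θ_0 = (748.8 + 108.5)/EI = 857.3/EI
A unit hogging moment at B produces rotation L₁/(3EI) + L₂/(3EI) = 5.417/EI.
Slope continuity at B: θ_0 = M_B·5.417/EI, so M_B = 857.3/5.417 = 158.3 kN·m (hogging).

M_B = 158.3 kN·m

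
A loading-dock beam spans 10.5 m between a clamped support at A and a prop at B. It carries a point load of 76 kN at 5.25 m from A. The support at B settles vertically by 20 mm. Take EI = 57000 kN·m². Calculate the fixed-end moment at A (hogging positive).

Remove the prop at B; the released (primary) structure is a cantilever built in at A.
Deflection at B on the released cantilever, summing each load's contribution:
  point load 76 at a = 5.25: Pa²(3L − a)/(6EI) = 9165/EI
Flexibility coefficient — unit upward force at B: δ_{BB} = L³/(3EI) = 385.9/EI.
With EI = 57000 kN·m²: δ_0 = 0.16078 m and δ_{BB} = 0.00677 m/kN.
Compatibility — the beam at B must follow the support down by 0.02 m: δ_0 − R_B·δ_{BB} = 0.02, so R_B = (0.16078 − 0.02)/0.00677 = 20.8 kN.
Moment equilibrium about A: M_A = Σ(load moments about A) − R_B·L = 399 − 20.8×10.5 = 180.6 kN·m.

M_A = 180.6 kN·m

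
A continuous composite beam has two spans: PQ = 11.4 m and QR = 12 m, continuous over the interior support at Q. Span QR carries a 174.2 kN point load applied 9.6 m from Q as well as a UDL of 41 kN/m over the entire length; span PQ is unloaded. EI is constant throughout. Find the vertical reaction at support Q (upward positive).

R_Q = 363.2 kN

Release continuity at Q by inserting a hinge; the redundant is the internal moment M_Q. The primary structure is two simply-supported spans PQ and QR.
Rotations at Q on the released spans (each span's end-slope, ×1/EI):
  span QR: point load 174.2 at a = 9.6: Pab(L + b)/(6LEI) = 802.7/EI
  span QR: UDL 41: wL³/(24EI) = 2952/EI
  relative rotation θ_0 = (0 + 3755)/EI = 3755/EI
A unit hogging moment at Q produces rotation L₁/(3EI) + L₂/(3EI) = 7.8/EI.
Compatibility: M_Q·(L₁+L₂)/(3EI) = θ_0, giving M_Q = 481.4 kN·m (hogging).
Span PQ, ΣM about P with M_Q applied at Q: R_Q^{PQ}·11.4 = 0 + 481.4, so R_Q^{PQ} = 42.23 kN and R_P = 0 − 42.23 = -42.23 kN.
Span QR, ΣM about R: R_Q^{QR}·12 = 3370 + 481.4, so R_Q^{QR} = 321 kN and R_R = 666.2 − 321 = 345.2 kN.
R_Q = 42.23 + 321 = 363.2 kN.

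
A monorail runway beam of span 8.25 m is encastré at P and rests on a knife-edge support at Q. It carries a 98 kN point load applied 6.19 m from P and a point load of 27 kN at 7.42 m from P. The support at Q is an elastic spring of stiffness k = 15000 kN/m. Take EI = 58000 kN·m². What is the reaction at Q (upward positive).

Release the roller at Q. Primary structure: cantilever fixed at P.
Downward deflection at the released point Q due to the loads:
  point load 98 at a = 6.19: Pa²(3L − a)/(6EI) = 11615/EI
  point load 27 at a = 7.42: Pa²(3L − a)/(6EI) = 4294/EI
  δ_0 = 15909/EI
Flexibility coefficient — unit upward force at Q: δ_{QQ} = L³/(3EI) = 187.2/EI.
With EI = 58000 kN·m²: δ_0 = 0.27429 m and δ_{QQ} = 0.003227 m/kN.
Compatibility — the spring shortens by R_Q/k under the reaction it provides: δ_0 − R_Q·δ_{QQ} = R_Q/k. With 1/k = 0.000067 m/kN, R_Q = δ_0 / (δ_{QQ} + 1/k) = 0.27429 / (0.003227 + 0.000067) = 83.28 kN.

R_Q = 83.28 kN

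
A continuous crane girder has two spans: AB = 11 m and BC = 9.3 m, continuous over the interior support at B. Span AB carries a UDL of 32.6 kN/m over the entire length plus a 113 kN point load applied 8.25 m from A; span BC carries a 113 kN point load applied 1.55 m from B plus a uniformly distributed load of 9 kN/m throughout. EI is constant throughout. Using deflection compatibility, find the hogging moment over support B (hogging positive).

M_B = 483.6 kN·m

Insert a hinge at B; M_B is the redundant, and each span becomes simply supported.
End slopes at the hinge B, treating each span as simply supported:
  span AB: UDL 32.6: wL³/(24EI) = 1808/EI
  span AB: point load 113 at a = 8.25: Pab(L + a)/(6LEI) = 747.7/EI
  span BC: point load 113 at a = 1.55: Pab(L + b)/(6LEI) = 414.8/EI
  span BC: UDL 9: wL³/(24EI) = 301.6/EI
  relative rotation θ_0 = (2556 + 716.4)/EI = 3272/EI
A unit hogging moment at B produces rotation L₁/(3EI) + L₂/(3EI) = 6.767/EI.
Compatibility: M_B·(L₁+L₂)/(3EI) = θ_0, giving M_B = 483.6 kN·m (hogging).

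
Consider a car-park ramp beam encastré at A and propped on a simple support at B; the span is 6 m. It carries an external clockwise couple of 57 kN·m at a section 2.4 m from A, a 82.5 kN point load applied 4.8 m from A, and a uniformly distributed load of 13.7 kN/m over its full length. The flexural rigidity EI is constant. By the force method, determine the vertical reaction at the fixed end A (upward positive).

R_A = 66.67 kN

Choose R_B as the redundant. The primary structure is the cantilever fixed at A.
Free-end deflection of the primary structure under the applied loading (downward +):
  clockwise couple 57 at a = 2.4: M₀a(2L − a)/(2EI) = 656.6/EI
  point load 82.5 at a = 4.8: Pa²(3L − a)/(6EI) = 4182/EI
  UDL 13.7: wL⁴/(8EI) = 2219/EI
  δ_0 = 7058/EI
Flexibility coefficient — unit upward force at B: δ_{BB} = L³/(3EI) = 72/EI.
The prop prevents deflection at B: R_B = δ_0/δ_{BB} = 7058/72 = 98.03 kN.
Vertical equilibrium: R_A = ΣP − R_B = 164.7 − 98.03 = 66.67 kN.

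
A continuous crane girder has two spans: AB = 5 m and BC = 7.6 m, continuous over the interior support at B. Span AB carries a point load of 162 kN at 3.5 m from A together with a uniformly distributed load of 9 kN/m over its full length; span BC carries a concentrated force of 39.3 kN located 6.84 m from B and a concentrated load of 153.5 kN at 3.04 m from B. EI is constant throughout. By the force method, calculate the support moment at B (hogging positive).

M_B = 212.6 kN·m

Take M_B as the redundant. Released structure: two simple spans AB and BC with a hinge at B.
Discontinuity in slope at B on the released structure — sum the simple-span end rotations:
  span AB: point load 162 at a = 3.5: Pab(L + a)/(6LEI) = 241/EI
  span AB: UDL 9: wL³/(24EI) = 46.88/EI
  span BC: point load 39.3 at a = 6.84: Pab(L + b)/(6LEI) = 37.45/EI
  span BC: point load 153.5 at a = 3.04: Pab(L + b)/(6LEI) = 567.4/EI
  relative rotation θ_0 = (287.9 + 604.9)/EI = 892.7/EI
A unit hogging moment at B produces rotation L₁/(3EI) + L₂/(3EI) = 4.2/EI.
Compatibility: M_B·(L₁+L₂)/(3EI) = θ_0, giving M_B = 212.6 kN·m (hogging).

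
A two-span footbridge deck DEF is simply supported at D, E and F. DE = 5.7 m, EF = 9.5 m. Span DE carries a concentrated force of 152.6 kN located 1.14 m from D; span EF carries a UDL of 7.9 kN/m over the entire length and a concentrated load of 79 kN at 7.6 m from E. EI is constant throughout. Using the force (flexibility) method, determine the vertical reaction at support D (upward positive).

R_D = 98.91 kN

Release continuity at E by inserting a hinge; the redundant is the internal moment M_E. The primary structure is two simply-supported spans DE and EF.
End slopes at the hinge E, treating each span as simply supported:
  span DE: point load 152.6 at a = 1.14: Pab(L + a)/(6LEI) = 158.7/EI
  span EF: UDL 7.9: wL³/(24EI) = 282.2/EI
  span EF: point load 79 at a = 7.6: Pab(L + b)/(6LEI) = 228.2/EI
  relative rotation θ_0 = (158.7 + 510.4)/EI = 669/EI
A unit hogging moment at E produces rotation L₁/(3EI) + L₂/(3EI) = 5.067/EI.
Compatibility: M_E·(L₁+L₂)/(3EI) = θ_0, giving M_E = 132 kN·m (hogging).
Span DE, ΣM about D with M_E applied at E: R_E^{DE}·5.7 = 174 + 132, so R_E^{DE} = 53.69 kN and R_D = 152.6 − 53.69 = 98.91 kN.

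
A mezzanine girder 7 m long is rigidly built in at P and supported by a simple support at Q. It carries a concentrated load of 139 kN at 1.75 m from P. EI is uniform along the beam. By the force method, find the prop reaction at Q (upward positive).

Choose R_Q as the redundant. The primary structure is the cantilever fixed at P.
Deflection at Q on the released cantilever, summing each load's contribution:
  point load 139 at a = 1.75: Pa²(3L − a)/(6EI) = 1366/EI
Flexibility coefficient — unit upward force at Q: δ_{QQ} = L³/(3EI) = 114.3/EI.
The prop prevents deflection at Q: R_Q = δ_0/δ_{QQ} = 1366/114.3 = 11.95 kN.

R_Q = 11.95 kN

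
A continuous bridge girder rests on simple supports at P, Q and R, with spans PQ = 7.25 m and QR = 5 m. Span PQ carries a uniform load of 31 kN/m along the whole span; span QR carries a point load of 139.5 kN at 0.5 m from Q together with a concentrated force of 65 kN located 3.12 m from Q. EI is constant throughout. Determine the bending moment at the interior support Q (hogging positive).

Release continuity at Q by inserting a hinge; the redundant is the internal moment M_Q. The primary structure is two simply-supported spans PQ and QR.
Discontinuity in slope at Q on the released structure — sum the simple-span end rotations:
  span PQ: UDL 31: wL³/(24EI) = 492.2/EI
  span QR: point load 139.5 at a = 0.5: Pab(L + b)/(6LEI) = 99.39/EI
  span QR: point load 65 at a = 3.12: Pab(L + b)/(6LEI) = 87.44/EI
  relative rotation θ_0 = (492.2 + 186.8)/EI = 679.1/EI
A unit hogging moment at Q produces rotation L₁/(3EI) + L₂/(3EI) = 4.083/EI.
Slope continuity at Q: θ_0 = M_Q·4.083/EI, so M_Q = 679.1/4.083 = 166.3 kN·m (hogging).

M_Q = 166.3 kN·m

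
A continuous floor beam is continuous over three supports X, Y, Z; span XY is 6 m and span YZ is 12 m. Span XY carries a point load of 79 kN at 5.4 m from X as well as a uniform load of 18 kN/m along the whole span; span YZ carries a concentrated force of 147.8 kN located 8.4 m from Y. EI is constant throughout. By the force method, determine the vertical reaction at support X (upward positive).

R_X = 28.25 kN

Insert a hinge at Y; M_Y is the redundant, and each span becomes simply supported.
Rotations at Y on the released spans (each span's end-slope, ×1/EI):
  span XY: point load 79 at a = 5.4: Pab(L + a)/(6LEI) = 81.05/EI
  span XY: UDL 18: wL³/(24EI) = 162/EI
  span YZ: point load 147.8 at a = 8.4: Pab(L + b)/(6LEI) = 968.4/EI
  relative rotation θ_0 = (243.1 + 968.4)/EI = 1211/EI
A unit hogging moment at Y produces rotation L₁/(3EI) + L₂/(3EI) = 6/EI.
Compatibility: M_Y·(L₁+L₂)/(3EI) = θ_0, giving M_Y = 201.9 kN·m (hogging).
Span XY, ΣM about X with M_Y applied at Y: R_Y^{XY}·6 = 750.6 + 201.9, so R_Y^{XY} = 158.8 kN and R_X = 187 − 158.8 = 28.25 kN.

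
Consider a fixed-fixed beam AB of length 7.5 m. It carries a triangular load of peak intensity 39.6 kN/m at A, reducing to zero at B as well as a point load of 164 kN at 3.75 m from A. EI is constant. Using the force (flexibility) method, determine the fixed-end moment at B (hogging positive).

Take the two fixed-end moments M_A, M_B as redundants; the released structure is the simple span AB.
End rotations of the released simple span under the applied load (×1/EI):
  at A: triangular load, peak 39.6: w₀L³/(45EI) = 371.2/EI
  at B: triangular load, peak 39.6: 7w₀L³/(360EI) = 324.8/EI
  at A: point load 164 at a = 3.75: Pab(L + b)/(6LEI) = 576.6/EI
  at B: point load 164 at a = 3.75: Pab(L + a)/(6LEI) = 576.6/EI
  θ_A0 = 947.8/EI,  θ_B0 = 901.4/EI
Flexibility coefficients: a unit moment at one end gives L/(3EI) there and L/(6EI) at the far end, so f₁₁ = f₂₂ = 2.5/EI and f₁₂ = f₂₁ = 1.25/EI.
Compatibility — zero rotation at each built-in end:
  2.5 M_A + 1.25 M_B = 947.8
  1.25 M_A + 2.5 M_B = 901.4
Solving the pair gives M_A = 265.1 kN·m and M_B = 228 kN·m (hogging).

M_B = 228 kN·m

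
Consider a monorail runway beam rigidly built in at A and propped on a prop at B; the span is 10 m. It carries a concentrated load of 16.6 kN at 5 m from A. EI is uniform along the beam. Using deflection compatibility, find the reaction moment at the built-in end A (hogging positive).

Take the reaction at B as the redundant and release it; the primary structure is a cantilever fixed at A.
Deflection at B on the released cantilever, summing each load's contribution:
  point load 16.6 at a = 5: Pa²(3L − a)/(6EI) = 1729/EI
Flexibility coefficient — unit upward force at B: δ_{BB} = L³/(3EI) = 333.3/EI.
The prop prevents deflection at B: R_B = δ_0/δ_{BB} = 1729/333.3 = 5.188 kN.
Moment equilibrium about A: M_A = Σ(load moments about A) − R_B·L = 83 − 5.188×10 = 31.12 kN·m.

M_A = 31.12 kN·m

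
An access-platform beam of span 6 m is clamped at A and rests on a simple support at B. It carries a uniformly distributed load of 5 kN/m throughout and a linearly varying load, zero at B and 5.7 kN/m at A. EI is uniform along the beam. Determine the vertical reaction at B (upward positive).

Release the roller at B. Primary structure: cantilever fixed at A.
Deflection at B on the released cantilever, summing each load's contribution:
  UDL 5: wL⁴/(8EI) = 810/EI
  triangular load, peak 5.7 at the fixed end: w₀L⁴/(30EI) = 246.2/EI
  δ_0 = 1056/EI
Flexibility coefficient — unit upward force at B: δ_{BB} = L³/(3EI) = 72/EI.
Compatibility at B: δ_0 − R_B·δ_{BB} = 0, so R_B = 1056/72 = 14.67 kN.

R_B = 14.67 kN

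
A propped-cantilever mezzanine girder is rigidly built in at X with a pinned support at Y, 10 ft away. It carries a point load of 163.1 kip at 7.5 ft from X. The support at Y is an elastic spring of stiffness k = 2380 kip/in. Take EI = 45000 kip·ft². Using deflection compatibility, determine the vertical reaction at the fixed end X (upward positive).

Release the roller at Y. Primary structure: cantilever fixed at X.
Free-end deflection of the primary structure under the applied loading (downward +):
  point load 163.1 at a = 7.5: Pa²(3L − a)/(6EI) = 34404/EI
Tip deflection under a unit load at Y: L³/(3EI) = 333.3/EI.
With EI = 45000 kip·ft²: δ_0 = 0.76453 ft and δ_{YY} = 0.007407 ft/kip.
Compatibility — the spring shortens by R_Y/k under the reaction it provides: δ_0 − R_Y·δ_{YY} = R_Y/k. With 1/k = 1/(2380×12) ft/kip = 0.000035 ft/kip, R_Y = δ_0 / (δ_{YY} + 1/k) = 0.76453 / (0.007407 + 0.000035) = 102.7 kip.
Vertical equilibrium: R_X = ΣP − R_Y = 163.1 − 102.7 = 60.37 kip.

R_X = 60.37 kip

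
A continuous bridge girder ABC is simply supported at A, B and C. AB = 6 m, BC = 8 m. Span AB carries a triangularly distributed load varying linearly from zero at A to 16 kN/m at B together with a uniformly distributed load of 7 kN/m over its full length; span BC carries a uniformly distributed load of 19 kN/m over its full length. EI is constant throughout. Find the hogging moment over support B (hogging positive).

M_B = 116.8 kN·m

Release continuity at B by inserting a hinge; the redundant is the internal moment M_B. The primary structure is two simply-supported spans AB and BC.
Rotations at B on the released spans (each span's end-slope, ×1/EI):
  span AB: triangular load, peak 16: w₀L³/(45EI) = 76.8/EI
  span AB: UDL 7: wL³/(24EI) = 63/EI
  span BC: UDL 19: wL³/(24EI) = 405.3/EI
  relative rotation θ_0 = (139.8 + 405.3)/EI = 545.1/EI
A unit hogging moment at B produces rotation L₁/(3EI) + L₂/(3EI) = 4.667/EI.
Slope continuity at B: θ_0 = M_B·4.667/EI, so M_B = 545.1/4.667 = 116.8 kN·m (hogging).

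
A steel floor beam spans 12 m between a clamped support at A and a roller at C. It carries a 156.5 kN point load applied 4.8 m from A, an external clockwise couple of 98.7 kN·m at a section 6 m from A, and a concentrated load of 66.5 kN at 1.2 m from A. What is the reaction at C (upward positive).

R_C = 42.77 kN

Take the reaction at C as the redundant and release it; the primary structure is a cantilever fixed at A.
Primary-structure tip deflection at C by superposition:
  point load 156.5 at a = 4.8: Pa²(3L − a)/(6EI) = 18750/EI
  clockwise couple 98.7 at a = 6: M₀a(2L − a)/(2EI) = 5330/EI
  point load 66.5 at a = 1.2: Pa²(3L − a)/(6EI) = 555.4/EI
  δ_0 = 24635/EI
Tip deflection under a unit load at C: L³/(3EI) = 576/EI.
Compatibility at C: δ_0 − R_C·δ_{CC} = 0, so R_C = 24635/576 = 42.77 kN.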